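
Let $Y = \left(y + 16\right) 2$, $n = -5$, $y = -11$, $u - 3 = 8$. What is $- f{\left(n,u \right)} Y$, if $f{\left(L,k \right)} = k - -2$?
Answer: $-130$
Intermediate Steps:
$u = 11$ ($u = 3 + 8 = 11$)
$f{\left(L,k \right)} = 2 + k$ ($f{\left(L,k \right)} = k + 2 = 2 + k$)
$Y = 10$ ($Y = \left(-11 + 16\right) 2 = 5 \cdot 2 = 10$)
$- f{\left(n,u \right)} Y = - \left(2 + 11\right) 10 = - 13 \cdot 10 = \left(-1\right) 130 = -130$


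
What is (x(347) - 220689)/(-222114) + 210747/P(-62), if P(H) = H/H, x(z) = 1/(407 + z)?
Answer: 35294800204637/167473956 ≈ 2.1075e+5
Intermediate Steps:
P(H) = 1
(x(347) - 220689)/(-222114) + 210747/P(-62) = (1/(407 + 347) - 220689)/(-222114) + 210747/1 = (1/754 - 220689)*(-1/222114) + 210747*1 = (1/754 - 220689)*(-1/222114) + 210747 = -166399505/754*(-1/222114) + 210747 = 166399505/167473956 + 210747 = 35294800204637/167473956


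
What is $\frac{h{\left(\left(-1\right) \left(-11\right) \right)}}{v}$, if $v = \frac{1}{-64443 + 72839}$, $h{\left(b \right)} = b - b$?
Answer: $0$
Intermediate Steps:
$h{\left(b \right)} = 0$
$v = \frac{1}{8396} \approx 0.0001191$
$\frac{h{\left(\left(-1\right) \left(-11\right) \right)}}{v} = 0 \frac{1}{\frac{1}{8396}} = 0 \cdot 8396 = 0$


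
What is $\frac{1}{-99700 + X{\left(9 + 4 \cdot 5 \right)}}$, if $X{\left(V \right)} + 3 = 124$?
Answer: $- \frac{1}{99579} \approx -1.0042 \cdot 10^{-5}$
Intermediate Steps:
$X{\left(V \right)} = 121$ ($X{\left(V \right)} = -3 + 124 = 121$)
$\frac{1}{-99700 + X{\left(9 + 4 \cdot 5 \right)}} = \frac{1}{-99700 + 121} = \frac{1}{-99579} = - \frac{1}{99579}$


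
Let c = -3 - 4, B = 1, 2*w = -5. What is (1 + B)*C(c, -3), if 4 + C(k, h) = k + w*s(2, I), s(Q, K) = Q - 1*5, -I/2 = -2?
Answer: -7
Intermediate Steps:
w = -5/2 (w = (½)*(-5) = -5/2 ≈ -2.5000)
I = 4 (I = -2*(-2) = 4)
s(Q, K) = -5 + Q (s(Q, K) = Q - 5 = -5 + Q)
c = -7
C(k, h) = 7/2 + k (C(k, h) = -4 + (k - 5*(-5 + 2)/2) = -4 + (k - 5/2*(-3)) = -4 + (k + 15/2) = -4 + (15/2 + k) = 7/2 + k)
(1 + B)*C(c, -3) = (1 + 1)*(7/2 - 7) = 2*(-7/2) = -7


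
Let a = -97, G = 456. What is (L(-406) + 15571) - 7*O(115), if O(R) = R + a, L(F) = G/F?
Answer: 3135107/203 ≈ 15444.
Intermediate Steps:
L(F) = 456/F
O(R) = -97 + R (O(R) = R - 97 = -97 + R)
(L(-406) + 15571) - 7*O(115) = (456/(-406) + 15571) - 7*(-97 + 115) = (456*(-1/406) + 15571) - 7*18 = (-228/203 + 15571) - 126 = 3160685/203 - 126 = 3135107/203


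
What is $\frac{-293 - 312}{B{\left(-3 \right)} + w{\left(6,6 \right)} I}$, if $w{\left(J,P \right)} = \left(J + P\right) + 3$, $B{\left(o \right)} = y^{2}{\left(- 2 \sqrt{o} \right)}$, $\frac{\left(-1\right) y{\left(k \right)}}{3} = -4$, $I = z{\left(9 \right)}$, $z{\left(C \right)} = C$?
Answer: $- \frac{605}{279} \approx -2.1685$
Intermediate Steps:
$I = 9$
$y{\left(k \right)} = 12$ ($y{\left(k \right)} = \left(-3\right) \left(-4\right) = 12$)
$B{\left(o \right)} = 144$ ($B{\left(o \right)} = 12^{2} = 144$)
$w{\left(J,P \right)} = 3 + J + P$
$\frac{-293 - 312}{B{\left(-3 \right)} + w{\left(6,6 \right)} I} = \frac{-293 - 312}{144 + \left(3 + 6 + 6\right) 9} = - \frac{605}{144 + 15 \cdot 9} = - \frac{605}{144 + 135} = - \frac{605}{279}$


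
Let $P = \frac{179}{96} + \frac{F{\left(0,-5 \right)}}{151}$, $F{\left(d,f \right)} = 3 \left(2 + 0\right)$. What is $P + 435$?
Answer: $\frac{6333365}{14496} \approx 436.9$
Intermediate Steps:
$F{\left(d,f \right)} = 6$ ($F{\left(d,f \right)} = 3 \cdot 2 = 6$)
$P = \frac{27605}{14496}$ ($P = \frac{179}{96} + \frac{6}{151} = \frac{27605}{14496} \approx 1.9043$)
$P + 435 = \frac{27605}{14496} + 435 = \frac{6333365}{14496}$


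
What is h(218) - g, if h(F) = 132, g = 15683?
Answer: -15551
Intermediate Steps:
h(218) - g = 132 - 1*15683 = 132 - 15683 = -15551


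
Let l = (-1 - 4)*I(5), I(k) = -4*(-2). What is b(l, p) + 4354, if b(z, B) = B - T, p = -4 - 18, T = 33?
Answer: 4299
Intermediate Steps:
I(k) = 8
p = -22
l = -40 (l = (-1 - 4)*8 = -5*8 = -40)
b(z, B) = -33 + B (b(z, B) = B - 1*33 = B - 33 = -33 + B)
b(l, p) + 4354 = (-33 - 22) + 4354 = -55 + 4354 = 4299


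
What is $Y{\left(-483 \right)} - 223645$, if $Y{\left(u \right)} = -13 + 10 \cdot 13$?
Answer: $-223528$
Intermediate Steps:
$Y{\left(u \right)} = 117$ ($Y{\left(u \right)} = -13 + 130 = 117$)
$Y{\left(-483 \right)} - 223645 = 117 - 223645 = -223528$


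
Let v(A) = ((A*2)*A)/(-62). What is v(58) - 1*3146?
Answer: -100890/31 ≈ -3254.5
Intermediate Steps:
v(A) = -A²/31 (v(A) = ((2*A)*A)*(-1/62) = (2*A²)*(-1/62) = -A²/31)
v(58) - 1*3146 = -1/31*58² - 1*3146 = -1/31*3364 - 3146 = -3364/31 - 3146 = -100890/31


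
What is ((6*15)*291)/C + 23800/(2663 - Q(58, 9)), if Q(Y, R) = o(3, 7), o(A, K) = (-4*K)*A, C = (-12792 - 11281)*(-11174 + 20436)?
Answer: 2653237127435/306241227061 ≈ 8.6639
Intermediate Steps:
C = -222964126 (C = -24073*9262 = -222964126)
o(A, K) = -4*A*K
Q(Y, R) = -84 (Q(Y, R) = -4*3*7 = -84)
((6*15)*291)/C + 23800/(2663 - Q(58, 9)) = ((6*15)*291)/(-222964126) + 23800/(2663 - 1*(-84)) = (90*291)*(-1/222964126) + 23800/(2663 + 84) = 26190*(-1/222964126) + 23800/2747 = -13095/111482063 + 23800*(1/2747) = -13095/111482063 + 23800/2747 = 2653237127435/306241227061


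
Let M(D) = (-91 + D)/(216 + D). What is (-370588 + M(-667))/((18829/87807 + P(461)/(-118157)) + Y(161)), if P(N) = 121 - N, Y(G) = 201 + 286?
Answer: -867010833277848285/1139876641902823 ≈ -760.62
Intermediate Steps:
M(D) = (-91 + D)/(216 + D)
Y(G) = 487
(-370588 + M(-667))/((18829/87807 + P(461)/(-118157)) + Y(161)) = (-370588 + (-91 - 667)/(216 - 667))/((18829/87807 + (121 - 1*461)/(-118157)) + 487) = (-370588 - 758/(-451))/((18829*(1/87807) + (121 - 461)*(-1/118157)) + 487) = (-370588 - 1/451*(-758))/((18829/87807 - 340*(-1/118157)) + 487) = (-370588 + 758/451)/((18829/87807 + 340/118157) + 487) = -167134430/(451*(2254632533/10375011699 + 487)) = -167134430/(451*5054885329946/10375011699) = -167134430/451*10375011699/5054885329946 = -867010833277848285/1139876641902823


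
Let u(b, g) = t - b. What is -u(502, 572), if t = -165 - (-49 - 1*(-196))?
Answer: 814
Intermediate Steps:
t = -312 (t = -165 - (-49 + 196) = -165 - 1*147 = -165 - 147 = -312)
u(b, g) = -312 - b
-u(502, 572) = -(-312 - 1*502) = -(-312 - 502) = -1*(-814) = 814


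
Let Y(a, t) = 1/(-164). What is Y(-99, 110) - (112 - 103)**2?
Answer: -13285/164 ≈ -81.006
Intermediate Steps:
Y(a, t) = -1/164
Y(-99, 110) - (112 - 103)**2 = -1/164 - (112 - 103)**2 = -1/164 - 1*9**2 = -1/164 - 1*81 = -1/164 - 81 = -13285/164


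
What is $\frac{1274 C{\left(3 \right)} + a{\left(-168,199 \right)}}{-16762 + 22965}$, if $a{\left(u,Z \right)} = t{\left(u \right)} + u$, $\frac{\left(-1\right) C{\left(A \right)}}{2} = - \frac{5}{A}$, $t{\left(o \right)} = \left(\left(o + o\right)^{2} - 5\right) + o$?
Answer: $\frac{350405}{18609} \approx 18.83$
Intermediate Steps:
$t{\left(o \right)} = -5 + o + 4 o^{2}$ ($t{\left(o \right)} = \left(\left(2 o\right)^{2} - 5\right) + o = \left(4 o^{2} - 5\right) + o = \left(-5 + 4 o^{2}\right) + o = -5 + o + 4 o^{2}$)
$C{\left(A \right)} = \frac{10}{A}$ ($C{\left(A \right)} = - 2 \left(- \frac{5}{A}\right) = \frac{10}{A}$)
$a{\left(u,Z \right)} = -5 + 2 u + 4 u^{2}$ ($a{\left(u,Z \right)} = \left(-5 + u + 4 u^{2}\right) + u = -5 + 2 u + 4 u^{2}$)
$\frac{1274 C{\left(3 \right)} + a{\left(-168,199 \right)}}{-16762 + 22965} = \frac{1274 \cdot \frac{10}{3} + \left(-5 + 2 \left(-168\right) + 4 \left(-168\right)^{2}\right)}{-16762 + 22965} = \frac{1274 \cdot 10 \cdot \frac{1}{3} - -112555}{6203} = \left(1274 \cdot \frac{10}{3} - -112555\right) \frac{1}{6203} = \left(\frac{12740}{3} + 112555\right) \frac{1}{6203} = \frac{350405}{3} \cdot \frac{1}{6203} = \frac{350405}{18609}$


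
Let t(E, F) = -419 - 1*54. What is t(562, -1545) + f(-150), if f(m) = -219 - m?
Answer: -542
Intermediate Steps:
t(E, F) = -473 (t(E, F) = -419 - 54 = -473)
t(562, -1545) + f(-150) = -473 + (-219 - 1*(-150)) = -473 + (-219 + 150) = -473 - 69 = -542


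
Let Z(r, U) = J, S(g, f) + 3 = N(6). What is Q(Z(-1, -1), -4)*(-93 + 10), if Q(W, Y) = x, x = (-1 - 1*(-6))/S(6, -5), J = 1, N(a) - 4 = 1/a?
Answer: -2490/7 ≈ -355.71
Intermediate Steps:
N(a) = 4 + 1/a
S(g, f) = 7/6 (S(g, f) = -3 + (4 + 1/6) = -3 + (4 + ⅙) = -3 + 25/6 = 7/6)
Z(r, U) = 1
x = 30/7 (x = (-1 - 1*(-6))/(7/6) = (-1 + 6)*(6/7) = 5*(6/7) = 30/7 ≈ 4.2857)
Q(W, Y) = 30/7
Q(Z(-1, -1), -4)*(-93 + 10) = 30*(-93 + 10)/7 = (30/7)*(-83) = -2490/7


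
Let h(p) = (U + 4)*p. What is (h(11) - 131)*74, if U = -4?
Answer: -9694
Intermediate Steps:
h(p) = 0 (h(p) = (-4 + 4)*p = 0*p = 0)
(h(11) - 131)*74 = (0 - 131)*74 = -131*74 = -9694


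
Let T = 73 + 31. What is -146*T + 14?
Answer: -15170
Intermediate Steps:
T = 104
-146*T + 14 = -146*104 + 14 = -15184 + 14 = -15170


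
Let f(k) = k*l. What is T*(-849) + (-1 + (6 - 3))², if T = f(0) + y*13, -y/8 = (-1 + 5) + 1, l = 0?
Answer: 441484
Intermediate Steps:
y = -40 (y = -8*((-1 + 5) + 1) = -8*(4 + 1) = -8*5 = -40)
f(k) = 0 (f(k) = k*0 = 0)
T = -520 (T = 0 - 40*13 = 0 - 520 = -520)
T*(-849) + (-1 + (6 - 3))² = -520*(-849) + (-1 + (6 - 3))² = 441480 + (-1 + 3)² = 441480 + 2² = 441480 + 4 = 441484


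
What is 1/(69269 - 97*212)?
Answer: 1/48705 ≈ 2.0532e-5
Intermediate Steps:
1/(69269 - 97*212) = 1/(69269 - 20564) = 1/48705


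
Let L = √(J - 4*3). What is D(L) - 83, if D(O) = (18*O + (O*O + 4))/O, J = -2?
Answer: -65 + 5*I*√14/7 ≈ -65.0 + 2.6726*I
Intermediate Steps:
L = I*√14 (L = √(-2 - 4*3) = √(-2 - 12) = √(-14) = I*√14 ≈ 3.7417*I)
D(O) = (4 + O² + 18*O)/O (D(O) = (18*O + (O² + 4))/O = (18*O + (4 + O²))/O = (4 + O² + 18*O)/O)
D(L) - 83 = (18 + I*√14 + 4/((I*√14))) - 83 = (18 + I*√14 + 4*(-I*√14/14)) - 83 = (18 + I*√14 - 2*I*√14/7) - 83 = (18 + 5*I*√14/7) - 83 = -65 + 5*I*√14/7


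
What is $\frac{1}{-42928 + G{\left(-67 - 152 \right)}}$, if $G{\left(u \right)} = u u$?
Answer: $\frac{1}{5033} \approx 0.00019869$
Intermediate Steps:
$G{\left(u \right)} = u^{2}$
$\frac{1}{-42928 + G{\left(-67 - 152 \right)}} = \frac{1}{-42928 + \left(-67 - 152\right)^{2}} = \frac{1}{-42928 + \left(-219\right)^{2}} = \frac{1}{-42928 + 47961} = \frac{1}{5033}$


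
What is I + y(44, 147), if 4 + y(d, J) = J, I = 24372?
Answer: 24515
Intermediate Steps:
y(d, J) = -4 + J
I + y(44, 147) = 24372 + (-4 + 147) = 24372 + 143 = 24515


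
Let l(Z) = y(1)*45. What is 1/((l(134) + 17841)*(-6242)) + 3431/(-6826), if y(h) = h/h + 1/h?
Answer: -96003929497/191000527863 ≈ -0.50264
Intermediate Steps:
y(h) = 1 + 1/h
l(Z) = 90 (l(Z) = ((1 + 1)/1)*45 = (1*2)*45 = 2*45 = 90)
1/((l(134) + 17841)*(-6242)) + 3431/(-6826) = 1/((90 + 17841)*(-6242)) + 3431/(-6826) = -1/6242/17931 + 3431*(-1/6826) = (1/17931)*(-1/6242) - 3431/6826 = -1/111925302 - 3431/6826 = -96003929497/191000527863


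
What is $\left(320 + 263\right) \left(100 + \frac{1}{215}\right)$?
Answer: $\frac{12535083}{215} \approx 58303.0$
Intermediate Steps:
$\left(320 + 263\right) \left(100 + \frac{1}{215}\right) = 583 \left(100 + \frac{1}{215}\right) = 583 \cdot \frac{21501}{215} = \frac{12535083}{215}$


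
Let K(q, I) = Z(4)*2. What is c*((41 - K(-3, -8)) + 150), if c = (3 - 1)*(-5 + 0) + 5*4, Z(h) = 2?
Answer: 1870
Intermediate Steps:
c = 10 (c = 2*(-5) + 20 = -10 + 20 = 10)
K(q, I) = 4 (K(q, I) = 2*2 = 4)
c*((41 - K(-3, -8)) + 150) = 10*((41 - 1*4) + 150) = 10*((41 - 4) + 150) = 10*(37 + 150) = 10*187 = 1870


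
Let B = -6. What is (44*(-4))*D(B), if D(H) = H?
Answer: 1056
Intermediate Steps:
(44*(-4))*D(B) = (44*(-4))*(-6) = -176*(-6) = 1056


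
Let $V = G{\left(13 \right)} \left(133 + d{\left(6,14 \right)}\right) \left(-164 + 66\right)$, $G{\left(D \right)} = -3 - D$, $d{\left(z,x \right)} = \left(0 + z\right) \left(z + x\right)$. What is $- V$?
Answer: $-396704$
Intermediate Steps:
$d{\left(z,x \right)} = z \left(x + z\right)$
$V = 396704$ ($V = \left(-3 - 13\right) \left(133 + 6 \left(14 + 6\right)\right) \left(-164 + 66\right) = \left(-3 - 13\right) \left(133 + 6 \cdot 20\right) \left(-98\right) = - 16 \left(133 + 120\right) \left(-98\right) = - 16 \cdot 253 \left(-98\right) = \left(-16\right) \left(-24794\right) = 396704$)
$- V = \left(-1\right) 396704 = -396704$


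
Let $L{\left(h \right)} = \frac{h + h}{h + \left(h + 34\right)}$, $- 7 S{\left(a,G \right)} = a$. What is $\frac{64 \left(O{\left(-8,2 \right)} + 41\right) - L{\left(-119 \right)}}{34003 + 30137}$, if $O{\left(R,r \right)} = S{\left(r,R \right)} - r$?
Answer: $\frac{20803}{538776} \approx 0.038612$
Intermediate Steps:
$S{\left(a,G \right)} = - \frac{a}{7}$
$O{\left(R,r \right)} = - \frac{8 r}{7}$ ($O{\left(R,r \right)} = - \frac{r}{7} - r = - \frac{8 r}{7}$)
$L{\left(h \right)} = \frac{2 h}{34 + 2 h}$ ($L{\left(h \right)} = \frac{2 h}{h + \left(34 + h\right)} = \frac{2 h}{34 + 2 h}$)
$\frac{64 \left(O{\left(-8,2 \right)} + 41\right) - L{\left(-119 \right)}}{34003 + 30137} = \frac{64 \left(\left(- \frac{8}{7}\right) 2 + 41\right) - - \frac{119}{17 - 119}}{34003 + 30137} = \frac{64 \left(- \frac{16}{7} + 41\right) - - \frac{119}{-102}}{64140} = \left(64 \cdot \frac{271}{7} - \left(-119\right) \left(- \frac{1}{102}\right)\right) \frac{1}{64140} = \left(\frac{17344}{7} - \frac{7}{6}\right) \frac{1}{64140} = \frac{104015}{42} \cdot \frac{1}{64140} = \frac{20803}{538776}$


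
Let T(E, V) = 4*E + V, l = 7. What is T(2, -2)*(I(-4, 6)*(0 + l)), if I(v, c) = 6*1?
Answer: 252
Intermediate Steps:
I(v, c) = 6
T(E, V) = V + 4*E
T(2, -2)*(I(-4, 6)*(0 + l)) = (-2 + 4*2)*(6*(0 + 7)) = (-2 + 8)*(6*7) = 6*42 = 252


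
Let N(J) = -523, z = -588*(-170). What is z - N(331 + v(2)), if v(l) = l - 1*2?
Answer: 100483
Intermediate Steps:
v(l) = -2 + l (v(l) = l - 2 = -2 + l)
z = 99960
z - N(331 + v(2)) = 99960 - 1*(-523) = 99960 + 523 = 100483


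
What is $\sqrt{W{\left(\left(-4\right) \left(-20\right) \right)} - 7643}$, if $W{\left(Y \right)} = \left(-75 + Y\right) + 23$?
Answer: $i \sqrt{7615} \approx 87.264 i$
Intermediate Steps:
$W{\left(Y \right)} = -52 + Y$
$\sqrt{W{\left(\left(-4\right) \left(-20\right) \right)} - 7643} = \sqrt{\left(-52 - -80\right) - 7643} = \sqrt{\left(-52 + 80\right) - 7643} = \sqrt{28 - 7643} = \sqrt{-7615} = i \sqrt{7615}$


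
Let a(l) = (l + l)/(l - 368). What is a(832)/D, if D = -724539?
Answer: -104/21011631 ≈ -4.9496e-6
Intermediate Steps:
a(l) = 2*l/(-368 + l) (a(l) = (2*l)/(-368 + l) = 2*l/(-368 + l))
a(832)/D = (2*832/(-368 + 832))/(-724539) = (2*832/464)*(-1/724539) = (2*832*(1/464))*(-1/724539) = (104/29)*(-1/724539) = -104/21011631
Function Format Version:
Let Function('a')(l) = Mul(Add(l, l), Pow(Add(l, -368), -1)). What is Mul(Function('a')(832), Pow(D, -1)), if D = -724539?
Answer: Rational(-104, 21011631) ≈ -4.9496e-6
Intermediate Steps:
Function('a')(l) = Mul(2, l, Pow(Add(-368, l), -1)) (Function('a')(l) = Mul(Mul(2, l), Pow(Add(-368, l), -1)) = Mul(2, l, Pow(Add(-368, l), -1)))
Mul(Function('a')(832), Pow(D, -1)) = Mul(Mul(2, 832, Pow(Add(-368, 832), -1)), Pow(-724539, -1)) = Mul(Mul(2, 832, Pow(464, -1)), Rational(-1, 724539)) = Mul(Mul(2, 832, Rational(1, 464)), Rational(-1, 724539)) = Mul(Rational(104, 29), Rational(-1, 724539)) = Rational(-104, 21011631)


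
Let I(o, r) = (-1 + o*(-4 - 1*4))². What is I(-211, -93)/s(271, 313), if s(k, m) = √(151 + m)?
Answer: 2845969*√29/116 ≈ 1.3212e+5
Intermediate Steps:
I(o, r) = (-1 - 8*o)² (I(o, r) = (-1 + o*(-4 - 4))² = (-1 + o*(-8))² = (-1 - 8*o)²)
I(-211, -93)/s(271, 313) = (1 + 8*(-211))²/(√(151 + 313)) = (1 - 1688)²/(√464) = (-1687)²/((4*√29)) = 2845969*(√29/116) = 2845969*√29/116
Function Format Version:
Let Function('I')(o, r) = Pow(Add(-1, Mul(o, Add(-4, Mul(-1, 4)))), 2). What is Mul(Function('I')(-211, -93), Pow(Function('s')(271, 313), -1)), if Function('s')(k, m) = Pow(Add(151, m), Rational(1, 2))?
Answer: Mul(Rational(2845969, 116), Pow(29, Rational(1, 2))) ≈ 1.3212e+5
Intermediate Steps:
Function('I')(o, r) = Pow(Add(-1, Mul(-8, o)), 2) (Function('I')(o, r) = Pow(Add(-1, Mul(o, Add(-4, -4))), 2) = Pow(Add(-1, Mul(o, -8)), 2) = Pow(Add(-1, Mul(-8, o)), 2))
Mul(Function('I')(-211, -93), Pow(Function('s')(271, 313), -1)) = Mul(Pow(Add(1, Mul(8, -211)), 2), Pow(Pow(Add(151, 313), Rational(1, 2)), -1)) = Mul(Pow(Add(1, -1688), 2), Pow(Pow(464, Rational(1, 2)), -1)) = Mul(Pow(-1687, 2), Pow(Mul(4, Pow(29, Rational(1, 2))), -1)) = Mul(2845969, Mul(Rational(1, 116), Pow(29, Rational(1, 2)))) = Mul(Rational(2845969, 116), Pow(29, Rational(1, 2)))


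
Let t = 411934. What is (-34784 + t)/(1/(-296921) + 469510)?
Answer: 111983755150/139407378709 ≈ 0.80328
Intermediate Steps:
(-34784 + t)/(1/(-296921) + 469510) = (-34784 + 411934)/(1/(-296921) + 469510) = 377150/(-1/296921 + 469510) = 377150/(139407378709/296921) = 377150*(296921/139407378709) = 111983755150/139407378709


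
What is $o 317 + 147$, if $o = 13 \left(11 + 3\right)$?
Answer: $57841$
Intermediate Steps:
$o = 182$ ($o = 13 \cdot 14 = 182$)
$o 317 + 147 = 182 \cdot 317 + 147 = 57694 + 147 = 57841$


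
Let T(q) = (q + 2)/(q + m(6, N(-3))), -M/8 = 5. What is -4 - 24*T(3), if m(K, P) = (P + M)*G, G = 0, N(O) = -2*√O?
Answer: -44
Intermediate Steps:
M = -40 (M = -8*5 = -40)
m(K, P) = 0 (m(K, P) = (P - 40)*0 = (-40 + P)*0 = 0)
T(q) = (2 + q)/q (T(q) = (q + 2)/(q + 0) = (2 + q)/q)
-4 - 24*T(3) = -4 - 24*(2 + 3)/3 = -4 - 8*5 = -4 - 24*5/3 = -4 - 40 = -44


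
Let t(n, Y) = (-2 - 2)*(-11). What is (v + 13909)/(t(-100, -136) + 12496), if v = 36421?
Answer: 5033/1254 ≈ 4.0136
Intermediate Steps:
t(n, Y) = 44 (t(n, Y) = -4*(-11) = 44)
(v + 13909)/(t(-100, -136) + 12496) = (36421 + 13909)/(44 + 12496) = 50330/12540 = 50330*(1/12540) = 5033/1254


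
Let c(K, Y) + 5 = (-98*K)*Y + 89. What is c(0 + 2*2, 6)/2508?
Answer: -189/209 ≈ -0.90431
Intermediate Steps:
c(K, Y) = 84 - 98*K*Y (c(K, Y) = -5 + ((-98*K)*Y + 89) = -5 + (-98*K*Y + 89) = -5 + (89 - 98*K*Y) = 84 - 98*K*Y)
c(0 + 2*2, 6)/2508 = (84 - 98*(0 + 2*2)*6)/2508 = (84 - 98*(0 + 4)*6)*(1/2508) = (84 - 98*4*6)*(1/2508) = (84 - 2352)*(1/2508) = -2268*1/2508 = -189/209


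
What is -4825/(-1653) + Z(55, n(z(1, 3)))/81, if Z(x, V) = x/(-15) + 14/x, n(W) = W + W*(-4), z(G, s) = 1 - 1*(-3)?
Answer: 21185162/7364115 ≈ 2.8768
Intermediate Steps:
z(G, s) = 4 (z(G, s) = 1 + 3 = 4)
n(W) = -3*W (n(W) = W - 4*W = -3*W)
Z(x, V) = 14/x - x/15 (Z(x, V) = x*(-1/15) + 14/x = -x/15 + 14/x = 14/x - x/15)
-4825/(-1653) + Z(55, n(z(1, 3)))/81 = -4825/(-1653) + (14/55 - 1/15*55)/81 = -4825*(-1/1653) + (14*(1/55) - 11/3)*(1/81) = 4825/1653 + (14/55 - 11/3)*(1/81) = 4825/1653 - 563/165*1/81 = 4825/1653 - 563/13365 = 21185162/7364115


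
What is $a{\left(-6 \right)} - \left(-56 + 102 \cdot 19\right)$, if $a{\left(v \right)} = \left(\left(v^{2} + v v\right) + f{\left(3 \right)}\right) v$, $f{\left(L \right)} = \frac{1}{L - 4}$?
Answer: $-2308$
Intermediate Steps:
$f{\left(L \right)} = \frac{1}{-4 + L}$
$a{\left(v \right)} = v \left(-1 + 2 v^{2}\right)$ ($a{\left(v \right)} = \left(\left(v^{2} + v v\right) + \frac{1}{-4 + 3}\right) v = \left(\left(v^{2} + v^{2}\right) + \frac{1}{-1}\right) v = \left(2 v^{2} - 1\right) v = \left(-1 + 2 v^{2}\right) v = v \left(-1 + 2 v^{2}\right)$)
$a{\left(-6 \right)} - \left(-56 + 102 \cdot 19\right) = \left(\left(-1\right) \left(-6\right) + 2 \left(-6\right)^{3}\right) - \left(-56 + 102 \cdot 19\right) = \left(6 + 2 \left(-216\right)\right) - \left(-56 + 1938\right) = \left(6 - 432\right) - 1882 = -426 - 1882 = -2308$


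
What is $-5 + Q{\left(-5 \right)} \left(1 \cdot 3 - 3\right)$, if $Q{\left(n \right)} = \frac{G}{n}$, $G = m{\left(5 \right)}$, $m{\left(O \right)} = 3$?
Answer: $-5$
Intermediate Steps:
$G = 3$
$Q{\left(n \right)} = \frac{3}{n}$
$-5 + Q{\left(-5 \right)} \left(1 \cdot 3 - 3\right) = -5 + \frac{3}{-5} \left(1 \cdot 3 - 3\right) = -5 + 3 \left(- \frac{1}{5}\right) \left(3 - 3\right) = -5 - 0 = -5 + 0 = -5$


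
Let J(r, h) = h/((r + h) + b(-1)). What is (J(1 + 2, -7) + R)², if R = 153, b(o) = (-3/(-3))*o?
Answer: 595984/25 ≈ 23839.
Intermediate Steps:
b(o) = o (b(o) = (-3*(-⅓))*o = 1*o = o)
J(r, h) = h/(-1 + h + r) (J(r, h) = h/((r + h) - 1) = h/((h + r) - 1) = h/(-1 + h + r))
(J(1 + 2, -7) + R)² = (-7/(-1 - 7 + (1 + 2)) + 153)² = (-7/(-1 - 7 + 3) + 153)² = (-7/(-5) + 153)² = (-7*(-⅕) + 153)² = (7/5 + 153)² = (772/5)² = 595984/25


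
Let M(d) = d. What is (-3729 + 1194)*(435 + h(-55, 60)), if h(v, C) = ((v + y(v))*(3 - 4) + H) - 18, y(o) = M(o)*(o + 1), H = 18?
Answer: 6286800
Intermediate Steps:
y(o) = o*(1 + o) (y(o) = o*(o + 1) = o*(1 + o))
h(v, C) = -v - v*(1 + v) (h(v, C) = ((v + v*(1 + v))*(3 - 4) + 18) - 18 = ((v + v*(1 + v))*(-1) + 18) - 18 = ((-v - v*(1 + v)) + 18) - 18 = (18 - v - v*(1 + v)) - 18 = -v - v*(1 + v))
(-3729 + 1194)*(435 + h(-55, 60)) = (-3729 + 1194)*(435 - 55*(-2 - 1*(-55))) = -2535*(435 - 55*(-2 + 55)) = -2535*(435 - 55*53) = -2535*(435 - 2915) = -2535*(-2480) = 6286800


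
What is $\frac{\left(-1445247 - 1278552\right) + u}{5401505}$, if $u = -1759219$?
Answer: $- \frac{4483018}{5401505} \approx -0.82996$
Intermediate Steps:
$\frac{\left(-1445247 - 1278552\right) + u}{5401505} = \frac{\left(-1445247 - 1278552\right) - 1759219}{5401505} = \left(-2723799 - 1759219\right) \frac{1}{5401505} = \left(-4483018\right) \frac{1}{5401505} = - \frac{4483018}{5401505}$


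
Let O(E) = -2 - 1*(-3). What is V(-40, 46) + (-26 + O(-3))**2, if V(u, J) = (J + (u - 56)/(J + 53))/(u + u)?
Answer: 824257/1320 ≈ 624.44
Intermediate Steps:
O(E) = 1 (O(E) = -2 + 3 = 1)
V(u, J) = (J + (-56 + u)/(53 + J))/(2*u) (V(u, J) = (J + (-56 + u)/(53 + J))/((2*u)) = (J + (-56 + u)/(53 + J))*(1/(2*u)) = (J + (-56 + u)/(53 + J))/(2*u))
V(-40, 46) + (-26 + O(-3))**2 = (1/2)*(-56 - 40 + 46**2 + 53*46)/(-40*(53 + 46)) + (-26 + 1)**2 = (1/2)*(-1/40)*(-56 - 40 + 2116 + 2438)/99 + (-25)**2 = (1/2)*(-1/40)*(1/99)*4458 + 625 = -743/1320 + 625 = 824257/1320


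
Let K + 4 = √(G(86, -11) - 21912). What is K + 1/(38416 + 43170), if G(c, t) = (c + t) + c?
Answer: -326343/81586 + I*√21751 ≈ -4.0 + 147.48*I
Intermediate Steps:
G(c, t) = t + 2*c
K = -4 + I*√21751 (K = -4 + √((-11 + 2*86) - 21912) = -4 + √((-11 + 172) - 21912) = -4 + √(161 - 21912) = -4 + √(-21751) = -4 + I*√21751 ≈ -4.0 + 147.48*I)
K + 1/(38416 + 43170) = (-4 + I*√21751) + 1/(38416 + 43170) = (-4 + I*√21751) + 1/81586 = -326343/81586 + I*√21751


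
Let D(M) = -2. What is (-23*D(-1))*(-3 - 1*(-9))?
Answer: 276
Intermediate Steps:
(-23*D(-1))*(-3 - 1*(-9)) = (-23*(-2))*(-3 - 1*(-9)) = 46*(-3 + 9) = 46*6 = 276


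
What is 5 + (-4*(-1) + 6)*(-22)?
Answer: -215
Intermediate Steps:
5 + (-4*(-1) + 6)*(-22) = 5 + (4 + 6)*(-22) = 5 + 10*(-22) = 5 - 220 = -215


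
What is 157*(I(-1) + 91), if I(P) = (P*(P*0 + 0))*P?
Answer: 14287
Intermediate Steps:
I(P) = 0 (I(P) = (P*(0 + 0))*P = (P*0)*P = 0*P = 0)
157*(I(-1) + 91) = 157*(0 + 91) = 157*91 = 14287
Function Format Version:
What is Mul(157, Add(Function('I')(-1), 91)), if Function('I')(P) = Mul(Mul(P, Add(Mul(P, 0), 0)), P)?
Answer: 14287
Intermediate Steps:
Function('I')(P) = 0 (Function('I')(P) = Mul(Mul(P, Add(0, 0)), P) = Mul(Mul(P, 0), P) = Mul(0, P) = 0)
Mul(157, Add(Function('I')(-1), 91)) = Mul(157, Add(0, 91)) = Mul(157, 91) = 14287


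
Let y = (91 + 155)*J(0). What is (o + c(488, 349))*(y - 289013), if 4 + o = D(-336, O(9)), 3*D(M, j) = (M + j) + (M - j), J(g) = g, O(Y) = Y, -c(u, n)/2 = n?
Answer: 267626038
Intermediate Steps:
c(u, n) = -2*n
D(M, j) = 2*M/3 (D(M, j) = ((M + j) + (M - j))/3 = (2*M)/3 = 2*M/3)
o = -228 (o = -4 + (2/3)*(-336) = -4 - 224 = -228)
y = 0 (y = (91 + 155)*0 = 246*0 = 0)
(o + c(488, 349))*(y - 289013) = (-228 - 2*349)*(0 - 289013) = (-228 - 698)*(-289013) = -926*(-289013) = 267626038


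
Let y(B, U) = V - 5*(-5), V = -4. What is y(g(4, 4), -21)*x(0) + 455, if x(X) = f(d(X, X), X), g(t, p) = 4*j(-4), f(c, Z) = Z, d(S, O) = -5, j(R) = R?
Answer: 455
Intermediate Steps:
g(t, p) = -16 (g(t, p) = 4*(-4) = -16)
x(X) = X
y(B, U) = 21 (y(B, U) = -4 - 5*(-5) = -4 + 25 = 21)
y(g(4, 4), -21)*x(0) + 455 = 21*0 + 455 = 0 + 455 = 455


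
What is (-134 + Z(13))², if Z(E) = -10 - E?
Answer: 24649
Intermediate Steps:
(-134 + Z(13))² = (-134 + (-10 - 1*13))² = (-134 + (-10 - 13))² = (-134 - 23)² = (-157)² = 24649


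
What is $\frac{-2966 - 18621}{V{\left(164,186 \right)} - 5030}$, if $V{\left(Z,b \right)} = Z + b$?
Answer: $\frac{21587}{4680} \approx 4.6126$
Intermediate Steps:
$\frac{-2966 - 18621}{V{\left(164,186 \right)} - 5030} = \frac{-2966 - 18621}{\left(164 + 186\right) - 5030} = - \frac{21587}{350 - 5030} = - \frac{21587}{-4680} = \left(-21587\right) \left(- \frac{1}{4680}\right) = \frac{21587}{4680}$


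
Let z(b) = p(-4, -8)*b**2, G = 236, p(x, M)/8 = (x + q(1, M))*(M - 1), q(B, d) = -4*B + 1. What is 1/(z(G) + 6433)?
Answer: 1/28077217 ≈ 3.5616e-8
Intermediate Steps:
q(B, d) = 1 - 4*B
p(x, M) = 8*(-1 + M)*(-3 + x) (p(x, M) = 8*((x + (1 - 4*1))*(M - 1)) = 8*((x + (1 - 4))*(-1 + M)) = 8*((x - 3)*(-1 + M)) = 8*((-3 + x)*(-1 + M)) = 8*((-1 + M)*(-3 + x)) = 8*(-1 + M)*(-3 + x))
z(b) = 504*b**2 (z(b) = (24 - 24*(-8) - 8*(-4) + 8*(-8)*(-4))*b**2 = (24 + 192 + 32 + 256)*b**2 = 504*b**2)
1/(z(G) + 6433) = 1/(504*236**2 + 6433) = 1/(504*55696 + 6433) = 1/(28070784 + 6433) = 1/28077217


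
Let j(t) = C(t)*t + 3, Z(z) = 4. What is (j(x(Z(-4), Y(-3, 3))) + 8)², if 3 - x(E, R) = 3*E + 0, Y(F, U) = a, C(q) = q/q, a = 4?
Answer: 4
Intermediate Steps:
C(q) = 1
Y(F, U) = 4
x(E, R) = 3 - 3*E (x(E, R) = 3 - (3*E + 0) = 3 - 3*E)
j(t) = 3 + t (j(t) = 1*t + 3 = t + 3 = 3 + t)
(j(x(Z(-4), Y(-3, 3))) + 8)² = ((3 + (3 - 3*4)) + 8)² = ((3 + (3 - 12)) + 8)² = ((3 - 9) + 8)² = (-6 + 8)² = 2² = 4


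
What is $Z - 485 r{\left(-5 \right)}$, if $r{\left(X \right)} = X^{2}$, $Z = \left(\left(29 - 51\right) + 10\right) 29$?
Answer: $-12473$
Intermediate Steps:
$Z = -348$ ($Z = \left(-22 + 10\right) 29 = \left(-12\right) 29 = -348$)
$Z - 485 r{\left(-5 \right)} = -348 - 485 \left(-5\right)^{2} = -348 - 485 \cdot 25 = -348 - 12125 = -12473$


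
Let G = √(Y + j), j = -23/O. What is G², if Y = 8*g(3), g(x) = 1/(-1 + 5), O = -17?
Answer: 57/17 ≈ 3.3529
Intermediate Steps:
g(x) = ¼ (g(x) = 1/4 = ¼)
Y = 2 (Y = 8*(¼) = 2)
j = 23/17 (j = -23/(-17) = -23*(-1/17) = 23/17 ≈ 1.3529)
G = √969/17 (G = √(2 + 23/17) = √(57/17) = √969/17 ≈ 1.8311)
G² = (√969/17)² = 57/17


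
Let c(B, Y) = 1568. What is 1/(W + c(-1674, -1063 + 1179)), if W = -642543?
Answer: -1/640975 ≈ -1.5601e-6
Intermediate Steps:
1/(W + c(-1674, -1063 + 1179)) = 1/(-642543 + 1568) = 1/(-640975) = -1/640975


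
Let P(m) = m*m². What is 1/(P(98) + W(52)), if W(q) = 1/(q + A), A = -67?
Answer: 15/14117879 ≈ 1.0625e-6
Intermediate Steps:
P(m) = m³
W(q) = 1/(-67 + q) (W(q) = 1/(q - 67) = 1/(-67 + q))
1/(P(98) + W(52)) = 1/(98³ + 1/(-67 + 52)) = 1/(941192 + 1/(-15)) = 1/(941192 - 1/15) = 1/(14117879/15) = 15/14117879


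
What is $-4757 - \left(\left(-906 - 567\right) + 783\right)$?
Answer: $-4067$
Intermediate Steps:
$-4757 - \left(\left(-906 - 567\right) + 783\right) = -4757 - \left(-1473 + 783\right) = -4757 - -690 = -4757 + 690 = -4067$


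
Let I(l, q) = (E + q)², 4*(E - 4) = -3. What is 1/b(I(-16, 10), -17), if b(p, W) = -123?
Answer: -1/123 ≈ -0.0081301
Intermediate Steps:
E = 13/4 (E = 4 + (¼)*(-3) = 4 - ¾ = 13/4 ≈ 3.2500)
I(l, q) = (13/4 + q)²
1/b(I(-16, 10), -17) = 1/(-123) = -1/123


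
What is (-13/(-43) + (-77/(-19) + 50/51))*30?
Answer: 2223080/13889 ≈ 160.06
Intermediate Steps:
(-13/(-43) + (-77/(-19) + 50/51))*30 = (-13*(-1/43) + (-77*(-1/19) + 50*(1/51)))*30 = (13/43 + (77/19 + 50/51))*30 = (13/43 + 4877/969)*30 = (222308/41667)*30 = 2223080/13889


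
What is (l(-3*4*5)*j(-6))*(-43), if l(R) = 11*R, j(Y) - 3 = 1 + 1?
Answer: 141900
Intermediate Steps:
j(Y) = 5 (j(Y) = 3 + (1 + 1) = 3 + 2 = 5)
(l(-3*4*5)*j(-6))*(-43) = ((11*(-3*4*5))*5)*(-43) = ((11*(-12*5))*5)*(-43) = ((11*(-60))*5)*(-43) = -660*5*(-43) = -3300*(-43) = 141900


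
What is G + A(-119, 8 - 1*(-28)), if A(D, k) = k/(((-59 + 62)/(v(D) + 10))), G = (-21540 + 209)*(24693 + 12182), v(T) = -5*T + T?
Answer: -786574793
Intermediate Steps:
v(T) = -4*T
G = -786580625 (G = -21331*36875 = -786580625)
A(D, k) = k*(10/3 - 4*D/3) (A(D, k) = k/(((-59 + 62)/(-4*D + 10))) = k/((3/(10 - 4*D))) = k*(10/3 - 4*D/3))
G + A(-119, 8 - 1*(-28)) = -786580625 + 2*(8 - 1*(-28))*(5 - 2*(-119))/3 = -786580625 + 2*(8 + 28)*(5 + 238)/3 = -786580625 + (2/3)*36*243 = -786580625 + 5832 = -786574793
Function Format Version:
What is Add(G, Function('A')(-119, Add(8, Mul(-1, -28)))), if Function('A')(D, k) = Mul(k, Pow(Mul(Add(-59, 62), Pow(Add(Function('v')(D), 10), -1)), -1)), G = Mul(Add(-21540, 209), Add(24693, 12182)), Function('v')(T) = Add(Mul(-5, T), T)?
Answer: -786574793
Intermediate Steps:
Function('v')(T) = Mul(-4, T)
G = -786580625 (G = Mul(-21331, 36875) = -786580625)
Function('A')(D, k) = Mul(k, Add(Rational(10, 3), Mul(Rational(-4, 3), D))) (Function('A')(D, k) = Mul(k, Pow(Mul(Add(-59, 62), Pow(Add(Mul(-4, D), 10), -1)), -1)) = Mul(k, Pow(Mul(3, Pow(Add(10, Mul(-4, D)), -1)), -1)) = Mul(k, Add(Rational(10, 3), Mul(Rational(-4, 3), D))))
Add(G, Function('A')(-119, Add(8, Mul(-1, -28)))) = Add(-786580625, Mul(Rational(2, 3), Add(8, Mul(-1, -28)), Add(5, Mul(-2, -119)))) = Add(-786580625, Mul(Rational(2, 3), Add(8, 28), Add(5, 238))) = Add(-786580625, Mul(Rational(2, 3), 36, 243)) = Add(-786580625, 5832) = -786574793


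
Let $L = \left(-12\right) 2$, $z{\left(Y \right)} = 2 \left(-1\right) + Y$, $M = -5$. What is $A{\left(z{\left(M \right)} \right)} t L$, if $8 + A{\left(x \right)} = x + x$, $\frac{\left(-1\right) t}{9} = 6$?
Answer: $-28512$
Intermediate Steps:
$t = -54$ ($t = \left(-9\right) 6 = -54$)
$z{\left(Y \right)} = -2 + Y$
$A{\left(x \right)} = -8 + 2 x$ ($A{\left(x \right)} = -8 + \left(x + x\right) = -8 + 2 x$)
$L = -24$
$A{\left(z{\left(M \right)} \right)} t L = \left(-8 + 2 \left(-2 - 5\right)\right) \left(-54\right) \left(-24\right) = \left(-8 + 2 \left(-7\right)\right) \left(-54\right) \left(-24\right) = \left(-8 - 14\right) \left(-54\right) \left(-24\right) = \left(-22\right) \left(-54\right) \left(-24\right) = 1188 \left(-24\right) = -28512$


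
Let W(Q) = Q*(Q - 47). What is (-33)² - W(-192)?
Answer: -44799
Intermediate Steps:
W(Q) = Q*(-47 + Q)
(-33)² - W(-192) = (-33)² - (-192)*(-47 - 192) = 1089 - (-192)*(-239) = 1089 - 1*45888 = 1089 - 45888 = -44799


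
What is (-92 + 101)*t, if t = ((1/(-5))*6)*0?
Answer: 0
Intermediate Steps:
t = 0 (t = ((1*(-1/5))*6)*0 = -1/5*6*0 = -6/5*0 = 0)
(-92 + 101)*t = (-92 + 101)*0 = 9*0 = 0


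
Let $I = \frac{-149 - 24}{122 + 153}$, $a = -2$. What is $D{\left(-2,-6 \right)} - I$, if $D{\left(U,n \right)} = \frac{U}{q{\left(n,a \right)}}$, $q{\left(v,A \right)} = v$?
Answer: $\frac{794}{825} \approx 0.96242$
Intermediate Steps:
$D{\left(U,n \right)} = \frac{U}{n}$
$I = - \frac{173}{275} \approx -0.62909$
$D{\left(-2,-6 \right)} - I = - \frac{2}{-6} - - \frac{173}{275} = \left(-2\right) \left(- \frac{1}{6}\right) + \frac{173}{275} = \frac{1}{3} + \frac{173}{275} = \frac{794}{825}$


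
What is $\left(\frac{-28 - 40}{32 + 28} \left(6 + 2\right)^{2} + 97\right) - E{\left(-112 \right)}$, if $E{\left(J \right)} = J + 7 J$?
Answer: $\frac{13807}{15} \approx 920.47$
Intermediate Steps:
$E{\left(J \right)} = 8 J$
$\left(\frac{-28 - 40}{32 + 28} \left(6 + 2\right)^{2} + 97\right) - E{\left(-112 \right)} = \left(\frac{-28 - 40}{32 + 28} \left(6 + 2\right)^{2} + 97\right) - 8 \left(-112\right) = \left(- \frac{68}{60} \cdot 8^{2} + 97\right) - -896 = \left(\left(-68\right) \frac{1}{60} \cdot 64 + 97\right) + 896 = \left(\left(- \frac{17}{15}\right) 64 + 97\right) + 896 = \left(- \frac{1088}{15} + 97\right) + 896 = \frac{367}{15} + 896 = \frac{13807}{15}$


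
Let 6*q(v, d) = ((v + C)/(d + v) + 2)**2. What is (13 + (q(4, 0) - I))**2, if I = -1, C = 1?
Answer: 2289169/9216 ≈ 248.39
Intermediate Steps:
q(v, d) = (2 + (1 + v)/(d + v))**2/6 (q(v, d) = ((v + 1)/(d + v) + 2)**2/6 = ((1 + v)/(d + v) + 2)**2/6 = (2 + (1 + v)/(d + v))**2/6)
(13 + (q(4, 0) - I))**2 = (13 + ((1 + 2*0 + 3*4)**2/(6*(0 + 4)**2) - 1*(-1)))**2 = (13 + ((1/6)*(1 + 0 + 12)**2/4**2 + 1))**2 = (13 + ((1/6)*(1/16)*13**2 + 1))**2 = (13 + ((1/6)*(1/16)*169 + 1))**2 = (13 + (169/96 + 1))**2 = (13 + 265/96)**2 = (1513/96)**2 = 2289169/9216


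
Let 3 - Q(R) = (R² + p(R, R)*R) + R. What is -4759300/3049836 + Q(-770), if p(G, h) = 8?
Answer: -446777002678/762459 ≈ -5.8597e+5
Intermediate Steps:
Q(R) = 3 - R² - 9*R (Q(R) = 3 - ((R² + 8*R) + R) = 3 - (R² + 9*R) = 3 + (-R² - 9*R) = 3 - R² - 9*R)
-4759300/3049836 + Q(-770) = -4759300/3049836 + (3 - 1*(-770)² - 9*(-770)) = -4759300*1/3049836 + (3 - 1*592900 + 6930) = -1189825/762459 + (3 - 592900 + 6930) = -1189825/762459 - 585967 = -446777002678/762459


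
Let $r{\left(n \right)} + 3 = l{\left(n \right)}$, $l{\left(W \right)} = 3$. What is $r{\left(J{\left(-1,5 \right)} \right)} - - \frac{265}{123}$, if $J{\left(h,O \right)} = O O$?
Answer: $\frac{265}{123} \approx 2.1545$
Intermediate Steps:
$J{\left(h,O \right)} = O^{2}$
$r{\left(n \right)} = 0$ ($r{\left(n \right)} = -3 + 3 = 0$)
$r{\left(J{\left(-1,5 \right)} \right)} - - \frac{265}{123} = 0 - - \frac{265}{123} = 0 + \frac{265}{123} = \frac{265}{123}$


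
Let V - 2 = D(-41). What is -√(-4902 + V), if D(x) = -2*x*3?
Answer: -I*√4654 ≈ -68.22*I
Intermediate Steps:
D(x) = -6*x
V = 248 (V = 2 - 6*(-41) = 2 + 246 = 248)
-√(-4902 + V) = -√(-4902 + 248) = -√(-4654) = -I*√4654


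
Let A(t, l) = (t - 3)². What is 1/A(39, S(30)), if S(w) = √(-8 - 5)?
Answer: 1/1296 ≈ 0.00077160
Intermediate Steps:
S(w) = I*√13 (S(w) = √(-13) = I*√13)
A(t, l) = (-3 + t)²
1/A(39, S(30)) = 1/((-3 + 39)²) = 1/(36²) = 1/1296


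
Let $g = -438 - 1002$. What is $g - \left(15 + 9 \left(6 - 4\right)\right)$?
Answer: $-1473$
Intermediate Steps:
$g = -1440$
$g - \left(15 + 9 \left(6 - 4\right)\right) = -1440 - \left(15 + 9 \left(6 - 4\right)\right) = -1440 - \left(15 + 9 \cdot 2\right) = -1440 - \left(15 + 18\right) = -1440 - 33 = -1473$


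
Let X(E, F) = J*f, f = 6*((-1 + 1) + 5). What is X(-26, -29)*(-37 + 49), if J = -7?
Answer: -2520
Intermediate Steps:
f = 30 (f = 6*(0 + 5) = 6*5 = 30)
X(E, F) = -210 (X(E, F) = -7*30 = -210)
X(-26, -29)*(-37 + 49) = -210*(-37 + 49) = -210*12 = -2520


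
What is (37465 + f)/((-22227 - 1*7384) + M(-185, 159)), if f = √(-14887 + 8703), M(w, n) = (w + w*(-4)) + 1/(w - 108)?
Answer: -10977245/8513409 - 586*I*√1546/8513409 ≈ -1.2894 - 0.0027064*I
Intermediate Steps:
M(w, n) = 1/(-108 + w) - 3*w (M(w, n) = (w - 4*w) + 1/(-108 + w) = -3*w + 1/(-108 + w) = 1/(-108 + w) - 3*w)
f = 2*I*√1546 (f = √(-6184) = 2*I*√1546 ≈ 78.638*I)
(37465 + f)/((-22227 - 1*7384) + M(-185, 159)) = (37465 + 2*I*√1546)/((-22227 - 1*7384) + (1 - 3*(-185)² + 324*(-185))/(-108 - 185)) = (37465 + 2*I*√1546)/((-22227 - 7384) + (1 - 3*34225 - 59940)/(-293)) = (37465 + 2*I*√1546)/(-29611 - (1 - 102675 - 59940)/293) = (37465 + 2*I*√1546)/(-29611 - 1/293*(-162614)) = (37465 + 2*I*√1546)/(-29611 + 162614/293) = (37465 + 2*I*√1546)/(-8513409/293) = (37465 + 2*I*√1546)*(-293/8513409) = -10977245/8513409 - 586*I*√1546/8513409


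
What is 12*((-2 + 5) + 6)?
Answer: 108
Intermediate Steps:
12*((-2 + 5) + 6) = 12*(3 + 6) = 12*9 = 108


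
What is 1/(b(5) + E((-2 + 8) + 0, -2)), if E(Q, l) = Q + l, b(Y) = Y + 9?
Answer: 1/18 ≈ 0.055556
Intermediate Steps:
b(Y) = 9 + Y
1/(b(5) + E((-2 + 8) + 0, -2)) = 1/((9 + 5) + (((-2 + 8) + 0) - 2)) = 1/(14 + ((6 + 0) - 2)) = 1/(14 + (6 - 2)) = 1/(14 + 4) = 1/18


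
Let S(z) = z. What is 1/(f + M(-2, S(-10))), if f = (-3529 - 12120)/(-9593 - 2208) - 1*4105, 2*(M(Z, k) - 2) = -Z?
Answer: -11801/48392053 ≈ -0.00024386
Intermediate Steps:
M(Z, k) = 2 - Z/2 (M(Z, k) = 2 + (-Z)/2 = 2 - Z/2)
f = -48427456/11801 (f = -15649/(-11801) - 4105 = -15649*(-1/11801) - 4105 = 15649/11801 - 4105 = -48427456/11801 ≈ -4103.7)
1/(f + M(-2, S(-10))) = 1/(-48427456/11801 + (2 - ½*(-2))) = 1/(-48427456/11801 + (2 + 1)) = 1/(-48427456/11801 + 3) = 1/(-48392053/11801) = -11801/48392053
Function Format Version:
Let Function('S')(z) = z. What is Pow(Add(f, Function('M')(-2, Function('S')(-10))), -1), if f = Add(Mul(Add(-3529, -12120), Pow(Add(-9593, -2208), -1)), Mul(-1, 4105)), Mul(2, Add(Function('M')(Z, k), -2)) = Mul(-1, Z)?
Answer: Rational(-11801, 48392053) ≈ -0.00024386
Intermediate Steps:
Function('M')(Z, k) = Add(2, Mul(Rational(-1, 2), Z)) (Function('M')(Z, k) = Add(2, Mul(Rational(1, 2), Mul(-1, Z))) = Add(2, Mul(Rational(-1, 2), Z)))
f = Rational(-48427456, 11801) (f = Add(Mul(-15649, Pow(-11801, -1)), -4105) = Add(Mul(-15649, Rational(-1, 11801)), -4105) = Add(Rational(15649, 11801), -4105) = Rational(-48427456, 11801) ≈ -4103.7)
Pow(Add(f, Function('M')(-2, Function('S')(-10))), -1) = Pow(Add(Rational(-48427456, 11801), Add(2, Mul(Rational(-1, 2), -2))), -1) = Pow(Add(Rational(-48427456, 11801), Add(2, 1)), -1) = Pow(Add(Rational(-48427456, 11801), 3), -1) = Pow(Rational(-48392053, 11801), -1) = Rational(-11801, 48392053)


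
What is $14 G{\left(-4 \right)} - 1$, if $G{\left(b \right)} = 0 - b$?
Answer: $55$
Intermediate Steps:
$G{\left(b \right)} = - b$
$14 G{\left(-4 \right)} - 1 = 14 \left(\left(-1\right) \left(-4\right)\right) - 1 = 14 \cdot 4 - 1 = 56 - 1 = 55$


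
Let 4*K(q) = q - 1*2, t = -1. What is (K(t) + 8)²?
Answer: 841/16 ≈ 52.563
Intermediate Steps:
K(q) = -½ + q/4 (K(q) = (q - 1*2)/4 = (q - 2)/4 = (-2 + q)/4 = -½ + q/4)
(K(t) + 8)² = ((-½ + (¼)*(-1)) + 8)² = ((-½ - ¼) + 8)² = (-¾ + 8)² = (29/4)² = 841/16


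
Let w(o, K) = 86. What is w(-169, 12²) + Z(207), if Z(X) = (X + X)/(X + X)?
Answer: 87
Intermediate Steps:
Z(X) = 1 (Z(X) = (2*X)/((2*X)) = (2*X)*(1/(2*X)) = 1)
w(-169, 12²) + Z(207) = 86 + 1 = 87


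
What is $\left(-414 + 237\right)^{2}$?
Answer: $31329$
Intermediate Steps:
$\left(-414 + 237\right)^{2} = \left(-177\right)^{2} = 31329$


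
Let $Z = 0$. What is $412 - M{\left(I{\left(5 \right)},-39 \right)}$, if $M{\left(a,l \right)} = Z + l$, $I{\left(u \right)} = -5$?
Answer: $451$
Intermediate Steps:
$M{\left(a,l \right)} = l$ ($M{\left(a,l \right)} = 0 + l = l$)
$412 - M{\left(I{\left(5 \right)},-39 \right)} = 412 - -39 = 412 + 39 = 451$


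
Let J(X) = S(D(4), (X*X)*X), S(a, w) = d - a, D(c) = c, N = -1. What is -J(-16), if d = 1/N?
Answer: 5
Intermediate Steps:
d = -1 (d = 1/(-1) = -1)
S(a, w) = -1 - a
J(X) = -5 (J(X) = -1 - 1*4 = -1 - 4 = -5)
-J(-16) = -1*(-5) = 5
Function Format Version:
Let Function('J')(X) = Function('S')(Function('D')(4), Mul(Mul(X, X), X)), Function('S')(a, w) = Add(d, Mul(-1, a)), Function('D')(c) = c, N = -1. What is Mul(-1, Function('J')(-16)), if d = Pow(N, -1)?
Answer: 5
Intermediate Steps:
d = -1 (d = Pow(-1, -1) = -1)
Function('S')(a, w) = Add(-1, Mul(-1, a))
Function('J')(X) = -5 (Function('J')(X) = Add(-1, Mul(-1, 4)) = Add(-1, -4) = -5)
Mul(-1, Function('J')(-16)) = Mul(-1, -5) = 5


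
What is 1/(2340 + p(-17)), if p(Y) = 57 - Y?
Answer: 1/2414 ≈ 0.00041425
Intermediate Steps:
1/(2340 + p(-17)) = 1/(2340 + (57 - 1*(-17))) = 1/(2340 + (57 + 17)) = 1/(2340 + 74) = 1/2414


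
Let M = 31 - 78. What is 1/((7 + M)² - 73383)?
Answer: -1/71783 ≈ -1.3931e-5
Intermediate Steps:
M = -47
1/((7 + M)² - 73383) = 1/((7 - 47)² - 73383) = 1/((-40)² - 73383) = 1/(1600 - 73383) = 1/(-71783) = -1/71783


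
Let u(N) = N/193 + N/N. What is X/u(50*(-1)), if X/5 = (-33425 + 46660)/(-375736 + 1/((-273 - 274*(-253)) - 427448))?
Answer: -915478277645/3851373430619 ≈ -0.23770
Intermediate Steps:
u(N) = 1 + N/193 (u(N) = N*(1/193) + 1 = N/193 + 1 = 1 + N/193)
X = -4743410765/26932681333 (X = 5*((-33425 + 46660)/(-375736 + 1/((-273 - 274*(-253)) - 427448))) = 5*(13235/(-375736 + 1/((-273 + 69322) - 427448))) = 5*(13235/(-375736 + 1/(69049 - 427448))) = 5*(13235/(-375736 + 1/(-358399))) = 5*(13235/(-375736 - 1/358399)) = 5*(13235/(-134663406665/358399)) = 5*(13235*(-358399/134663406665)) = 5*(-948682153/26932681333) = -4743410765/26932681333 ≈ -0.17612)
X/u(50*(-1)) = -4743410765/(26932681333*(1 + (50*(-1))/193)) = -4743410765/(26932681333*(1 + (1/193)*(-50))) = -4743410765/(26932681333*(1 - 50/193)) = -4743410765/(26932681333*143/193) = -4743410765/26932681333*193/143 = -915478277645/3851373430619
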